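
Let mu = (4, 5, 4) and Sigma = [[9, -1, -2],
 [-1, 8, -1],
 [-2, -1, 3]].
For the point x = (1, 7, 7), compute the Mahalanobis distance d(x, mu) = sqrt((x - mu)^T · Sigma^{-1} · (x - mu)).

Step 1 — centre the observation: (x - mu) = (-3, 2, 3).

Step 2 — invert Sigma (cofactor / det for 3×3, or solve directly):
  Sigma^{-1} = [[0.1369, 0.0298, 0.1012],
 [0.0298, 0.1369, 0.0655],
 [0.1012, 0.0655, 0.4226]].

Step 3 — form the quadratic (x - mu)^T · Sigma^{-1} · (x - mu):
  Sigma^{-1} · (x - mu) = (-0.0476, 0.381, 1.0952).
  (x - mu)^T · [Sigma^{-1} · (x - mu)] = (-3)·(-0.0476) + (2)·(0.381) + (3)·(1.0952) = 4.1905.

Step 4 — take square root: d = √(4.1905) ≈ 2.0471.

d(x, mu) = √(4.1905) ≈ 2.0471


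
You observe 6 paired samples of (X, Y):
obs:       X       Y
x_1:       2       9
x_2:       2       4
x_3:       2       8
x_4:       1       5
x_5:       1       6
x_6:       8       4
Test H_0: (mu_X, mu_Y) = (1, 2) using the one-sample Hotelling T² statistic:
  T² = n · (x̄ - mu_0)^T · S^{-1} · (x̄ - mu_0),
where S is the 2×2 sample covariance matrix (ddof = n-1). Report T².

Step 1 — sample mean vector:
  mean(X) = (2 + 2 + 2 + 1 + 1 + 8) / 6 = 16/6 = 2.6667
  mean(Y) = (9 + 4 + 8 + 5 + 6 + 4) / 6 = 36/6 = 6
  x̄ = (2.6667, 6),  deviation x̄ - mu_0 = (2.6667, 6) - (1, 2) = (1.6667, 4).

Step 2 — sample covariance matrix, S[i,j] = (1/(n-1)) · Σ_k (x_{k,i} - mean_i) · (x_{k,j} - mean_j), divisor n-1 = 5:
  S[X,X] = ((-0.6667)·(-0.6667) + (-0.6667)·(-0.6667) + (-0.6667)·(-0.6667) + (-1.6667)·(-1.6667) + (-1.6667)·(-1.6667) + (5.3333)·(5.3333)) / 5 = 35.3333/5 = 7.0667
  S[X,Y] = ((-0.6667)·(3) + (-0.6667)·(-2) + (-0.6667)·(2) + (-1.6667)·(-1) + (-1.6667)·(0) + (5.3333)·(-2)) / 5 = -11/5 = -2.2
  S[Y,Y] = ((3)·(3) + (-2)·(-2) + (2)·(2) + (-1)·(-1) + (0)·(0) + (-2)·(-2)) / 5 = 22/5 = 4.4
  S = [[7.0667, -2.2],
 [-2.2, 4.4]].

Step 3 — invert S. det(S) = 7.0667·4.4 - (-2.2)² = 26.2533.
  S^{-1} = (1/det) · [[d, -b], [-b, a]] = [[0.1676, 0.0838],
 [0.0838, 0.2692]].

Step 4 — quadratic form (x̄ - mu_0)^T · S^{-1} · (x̄ - mu_0):
  S^{-1} · (x̄ - mu_0) = (0.6145, 1.2164),
  (x̄ - mu_0)^T · [...] = (1.6667)·(0.6145) + (4)·(1.2164) = 5.8896.

Step 5 — scale by n: T² = 6 · 5.8896 = 35.3377.

T² ≈ 35.3377


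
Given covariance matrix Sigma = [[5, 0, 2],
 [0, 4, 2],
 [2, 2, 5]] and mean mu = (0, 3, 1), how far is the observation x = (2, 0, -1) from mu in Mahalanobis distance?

Step 1 — centre the observation: (x - mu) = (2, -3, -2).

Step 2 — invert Sigma (cofactor / det for 3×3, or solve directly):
  Sigma^{-1} = [[0.25, 0.0625, -0.125],
 [0.0625, 0.3281, -0.1562],
 [-0.125, -0.1562, 0.3125]].

Step 3 — form the quadratic (x - mu)^T · Sigma^{-1} · (x - mu):
  Sigma^{-1} · (x - mu) = (0.5625, -0.5469, -0.4062).
  (x - mu)^T · [Sigma^{-1} · (x - mu)] = (2)·(0.5625) + (-3)·(-0.5469) + (-2)·(-0.4062) = 3.5781.

Step 4 — take square root: d = √(3.5781) ≈ 1.8916.

d(x, mu) = √(3.5781) ≈ 1.8916


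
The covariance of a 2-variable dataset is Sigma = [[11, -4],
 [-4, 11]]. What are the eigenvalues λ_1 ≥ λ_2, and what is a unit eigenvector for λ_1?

Step 1 — characteristic polynomial of 2×2 Sigma:
  det(Sigma - λI) = λ² - trace · λ + det = 0.
  trace = 11 + 11 = 22, det = 11·11 - (-4)² = 105.
Step 2 — discriminant:
  Δ = trace² - 4·det = 484 - 420 = 64.
Step 3 — eigenvalues:
  λ = (trace ± √Δ)/2 = (22 ± 8)/2,
  λ_1 = 15,  λ_2 = 7.

Step 4 — unit eigenvector for λ_1: solve (Sigma - λ_1 I)v = 0. First row:
  (11 - 15)·v_x + (-4)·v_y = 0, i.e. (-4)·v_x + (-4)·v_y = 0,
  so v ∝ (b, λ_1 - a) = (-4, 4); multiply by -1 so the first entry is positive: u = (4, -4).
  ||u|| = √((4)² + (-4)²) = √(32) ≈ 5.6569,
  v_1 = u/||u|| ≈ (0.7071, -0.7071) (||v_1|| = 1).

λ_1 = 15,  λ_2 = 7;  v_1 ≈ (0.7071, -0.7071)


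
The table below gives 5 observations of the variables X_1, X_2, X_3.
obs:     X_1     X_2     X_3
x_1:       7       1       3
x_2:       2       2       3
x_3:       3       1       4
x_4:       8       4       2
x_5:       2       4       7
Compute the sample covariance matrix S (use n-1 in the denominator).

Step 1 — column means:
  mean(X_1) = (7 + 2 + 3 + 8 + 2) / 5 = 22/5 = 4.4
  mean(X_2) = (1 + 2 + 1 + 4 + 4) / 5 = 12/5 = 2.4
  mean(X_3) = (3 + 3 + 4 + 2 + 7) / 5 = 19/5 = 3.8

Step 2 — sample covariance S[i,j] = (1/(n-1)) · Σ_k (x_{k,i} - mean_i) · (x_{k,j} - mean_j), with n-1 = 4.
  S[X_1,X_1] = ((2.6)·(2.6) + (-2.4)·(-2.4) + (-1.4)·(-1.4) + (3.6)·(3.6) + (-2.4)·(-2.4)) / 4 = 33.2/4 = 8.3
  S[X_1,X_2] = ((2.6)·(-1.4) + (-2.4)·(-0.4) + (-1.4)·(-1.4) + (3.6)·(1.6) + (-2.4)·(1.6)) / 4 = 1.2/4 = 0.3
  S[X_1,X_3] = ((2.6)·(-0.8) + (-2.4)·(-0.8) + (-1.4)·(0.2) + (3.6)·(-1.8) + (-2.4)·(3.2)) / 4 = -14.6/4 = -3.65
  S[X_2,X_2] = ((-1.4)·(-1.4) + (-0.4)·(-0.4) + (-1.4)·(-1.4) + (1.6)·(1.6) + (1.6)·(1.6)) / 4 = 9.2/4 = 2.3
  S[X_2,X_3] = ((-1.4)·(-0.8) + (-0.4)·(-0.8) + (-1.4)·(0.2) + (1.6)·(-1.8) + (1.6)·(3.2)) / 4 = 3.4/4 = 0.85
  S[X_3,X_3] = ((-0.8)·(-0.8) + (-0.8)·(-0.8) + (0.2)·(0.2) + (-1.8)·(-1.8) + (3.2)·(3.2)) / 4 = 14.8/4 = 3.7

S is symmetric (S[j,i] = S[i,j]). Assembling:

S = [[8.3, 0.3, -3.65],
 [0.3, 2.3, 0.85],
 [-3.65, 0.85, 3.7]]


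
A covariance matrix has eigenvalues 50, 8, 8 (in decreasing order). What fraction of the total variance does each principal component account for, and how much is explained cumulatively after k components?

Step 1 — total variance = trace(Sigma) = Σ λ_i = 50 + 8 + 8 = 66.

Step 2 — fraction explained by component i = λ_i / Σ λ:
  PC1: 50/66 = 0.7576
  PC2: 8/66 = 0.1212
  PC3: 8/66 = 0.1212

Step 3 — cumulative fraction after k components = (λ_1 + ... + λ_k) / Σ λ:
  k = 1: 50/66 = 0.7576
  k = 2: (50 + 8)/66 = 58/66 = 0.8788
  k = 3: (50 + 8 + 8)/66 = 66/66 = 1

Summary (fraction, with percent):

explained: PC1 0.7576 (75.76%), PC2 0.1212 (12.12%), PC3 0.1212 (12.12%);  cumulative: 0.7576, 0.8788, 1


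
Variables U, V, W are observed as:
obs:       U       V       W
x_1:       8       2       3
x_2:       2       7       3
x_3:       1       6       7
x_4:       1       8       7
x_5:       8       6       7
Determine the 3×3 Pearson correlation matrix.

Step 1 — column means:
  mean(U) = (8 + 2 + 1 + 1 + 8) / 5 = 20/5 = 4
  mean(V) = (2 + 7 + 6 + 8 + 6) / 5 = 29/5 = 5.8
  mean(W) = (3 + 3 + 7 + 7 + 7) / 5 = 27/5 = 5.4

Step 2 — sample variances and covariances s[i,j] = (1/(n-1)) · Σ_k (x_{k,i} - mean_i) · (x_{k,j} - mean_j), with n-1 = 4:
  s[U,U] = ((4)·(4) + (-2)·(-2) + (-3)·(-3) + (-3)·(-3) + (4)·(4)) / 4 = 54/4 = 13.5
  s[U,V] = ((4)·(-3.8) + (-2)·(1.2) + (-3)·(0.2) + (-3)·(2.2) + (4)·(0.2)) / 4 = -24/4 = -6
  s[U,W] = ((4)·(-2.4) + (-2)·(-2.4) + (-3)·(1.6) + (-3)·(1.6) + (4)·(1.6)) / 4 = -8/4 = -2
  s[V,V] = ((-3.8)·(-3.8) + (1.2)·(1.2) + (0.2)·(0.2) + (2.2)·(2.2) + (0.2)·(0.2)) / 4 = 20.8/4 = 5.2
  s[V,W] = ((-3.8)·(-2.4) + (1.2)·(-2.4) + (0.2)·(1.6) + (2.2)·(1.6) + (0.2)·(1.6)) / 4 = 10.4/4 = 2.6
  s[W,W] = ((-2.4)·(-2.4) + (-2.4)·(-2.4) + (1.6)·(1.6) + (1.6)·(1.6) + (1.6)·(1.6)) / 4 = 19.2/4 = 4.8
  Sample standard deviations s_i = √(s[i,i]):
  s(U) = √(13.5) = 3.6742
  s(V) = √(5.2) = 2.2804
  s(W) = √(4.8) = 2.1909

Step 3 — r_{ij} = s_{ij} / (s_i · s_j):
  r[U,U] = 1 (diagonal).
  r[U,V] = -6 / (3.6742 · 2.2804) = -6 / 8.3785 = -0.7161
  r[U,W] = -2 / (3.6742 · 2.1909) = -2 / 8.0498 = -0.2485
  r[V,V] = 1 (diagonal).
  r[V,W] = 2.6 / (2.2804 · 2.1909) = 2.6 / 4.996 = 0.5204
  r[W,W] = 1 (diagonal).

R is symmetric with unit diagonal. Assembling:

R = [[1, -0.7161, -0.2485],
 [-0.7161, 1, 0.5204],
 [-0.2485, 0.5204, 1]]


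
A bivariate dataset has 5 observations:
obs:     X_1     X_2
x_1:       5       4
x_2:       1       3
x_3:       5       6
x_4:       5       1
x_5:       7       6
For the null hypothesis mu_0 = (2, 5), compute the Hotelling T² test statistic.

Step 1 — sample mean vector:
  mean(X_1) = (5 + 1 + 5 + 5 + 7) / 5 = 23/5 = 4.6
  mean(X_2) = (4 + 3 + 6 + 1 + 6) / 5 = 20/5 = 4
  x̄ = (4.6, 4),  deviation x̄ - mu_0 = (4.6, 4) - (2, 5) = (2.6, -1).

Step 2 — sample covariance matrix, S[i,j] = (1/(n-1)) · Σ_k (x_{k,i} - mean_i) · (x_{k,j} - mean_j), divisor n-1 = 4:
  S[X_1,X_1] = ((0.4)·(0.4) + (-3.6)·(-3.6) + (0.4)·(0.4) + (0.4)·(0.4) + (2.4)·(2.4)) / 4 = 19.2/4 = 4.8
  S[X_1,X_2] = ((0.4)·(0) + (-3.6)·(-1) + (0.4)·(2) + (0.4)·(-3) + (2.4)·(2)) / 4 = 8/4 = 2
  S[X_2,X_2] = ((0)·(0) + (-1)·(-1) + (2)·(2) + (-3)·(-3) + (2)·(2)) / 4 = 18/4 = 4.5
  S = [[4.8, 2],
 [2, 4.5]].

Step 3 — invert S. det(S) = 4.8·4.5 - (2)² = 17.6.
  S^{-1} = (1/det) · [[d, -b], [-b, a]] = [[0.2557, -0.1136],
 [-0.1136, 0.2727]].

Step 4 — quadratic form (x̄ - mu_0)^T · S^{-1} · (x̄ - mu_0):
  S^{-1} · (x̄ - mu_0) = (0.7784, -0.5682),
  (x̄ - mu_0)^T · [...] = (2.6)·(0.7784) + (-1)·(-0.5682) = 2.592.

Step 5 — scale by n: T² = 5 · 2.592 = 12.9602.

T² ≈ 12.9602


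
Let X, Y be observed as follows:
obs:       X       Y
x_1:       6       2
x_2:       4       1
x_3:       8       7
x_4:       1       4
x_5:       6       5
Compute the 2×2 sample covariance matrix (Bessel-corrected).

Step 1 — column means:
  mean(X) = (6 + 4 + 8 + 1 + 6) / 5 = 25/5 = 5
  mean(Y) = (2 + 1 + 7 + 4 + 5) / 5 = 19/5 = 3.8

Step 2 — sample covariance S[i,j] = (1/(n-1)) · Σ_k (x_{k,i} - mean_i) · (x_{k,j} - mean_j), with n-1 = 4.
  S[X,X] = ((1)·(1) + (-1)·(-1) + (3)·(3) + (-4)·(-4) + (1)·(1)) / 4 = 28/4 = 7
  S[X,Y] = ((1)·(-1.8) + (-1)·(-2.8) + (3)·(3.2) + (-4)·(0.2) + (1)·(1.2)) / 4 = 11/4 = 2.75
  S[Y,Y] = ((-1.8)·(-1.8) + (-2.8)·(-2.8) + (3.2)·(3.2) + (0.2)·(0.2) + (1.2)·(1.2)) / 4 = 22.8/4 = 5.7

S is symmetric (S[j,i] = S[i,j]). Assembling:

S = [[7, 2.75],
 [2.75, 5.7]]


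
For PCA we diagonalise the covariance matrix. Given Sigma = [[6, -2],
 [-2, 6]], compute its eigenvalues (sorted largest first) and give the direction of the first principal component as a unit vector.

Step 1 — characteristic polynomial of 2×2 Sigma:
  det(Sigma - λI) = λ² - trace · λ + det = 0.
  trace = 6 + 6 = 12, det = 6·6 - (-2)² = 32.
Step 2 — discriminant:
  Δ = trace² - 4·det = 144 - 128 = 16.
Step 3 — eigenvalues:
  λ = (trace ± √Δ)/2 = (12 ± 4)/2,
  λ_1 = 8,  λ_2 = 4.

Step 4 — unit eigenvector for λ_1: solve (Sigma - λ_1 I)v = 0. First row:
  (6 - 8)·v_x + (-2)·v_y = 0, i.e. (-2)·v_x + (-2)·v_y = 0,
  so v ∝ (b, λ_1 - a) = (-2, 2); multiply by -1 so the first entry is positive: u = (2, -2).
  ||u|| = √((2)² + (-2)²) = √(8) ≈ 2.8284,
  v_1 = u/||u|| ≈ (0.7071, -0.7071) (||v_1|| = 1).

λ_1 = 8,  λ_2 = 4;  v_1 ≈ (0.7071, -0.7071)


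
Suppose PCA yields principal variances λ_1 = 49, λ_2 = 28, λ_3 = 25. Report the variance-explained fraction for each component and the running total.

Step 1 — total variance = trace(Sigma) = Σ λ_i = 49 + 28 + 25 = 102.

Step 2 — fraction explained by component i = λ_i / Σ λ:
  PC1: 49/102 = 0.4804
  PC2: 28/102 = 0.2745
  PC3: 25/102 = 0.2451

Step 3 — cumulative fraction after k components = (λ_1 + ... + λ_k) / Σ λ:
  k = 1: 49/102 = 0.4804
  k = 2: (49 + 28)/102 = 77/102 = 0.7549
  k = 3: (49 + 28 + 25)/102 = 102/102 = 1

Summary (fraction, with percent):

explained: PC1 0.4804 (48.04%), PC2 0.2745 (27.45%), PC3 0.2451 (24.51%);  cumulative: 0.4804, 0.7549, 1


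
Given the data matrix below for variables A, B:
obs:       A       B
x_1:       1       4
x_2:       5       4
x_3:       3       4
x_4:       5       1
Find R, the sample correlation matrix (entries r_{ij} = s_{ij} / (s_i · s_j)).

Step 1 — column means:
  mean(A) = (1 + 5 + 3 + 5) / 4 = 14/4 = 3.5
  mean(B) = (4 + 4 + 4 + 1) / 4 = 13/4 = 3.25

Step 2 — sample variances and covariances s[i,j] = (1/(n-1)) · Σ_k (x_{k,i} - mean_i) · (x_{k,j} - mean_j), with n-1 = 3:
  s[A,A] = ((-2.5)·(-2.5) + (1.5)·(1.5) + (-0.5)·(-0.5) + (1.5)·(1.5)) / 3 = 11/3 = 3.6667
  s[A,B] = ((-2.5)·(0.75) + (1.5)·(0.75) + (-0.5)·(0.75) + (1.5)·(-2.25)) / 3 = -4.5/3 = -1.5
  s[B,B] = ((0.75)·(0.75) + (0.75)·(0.75) + (0.75)·(0.75) + (-2.25)·(-2.25)) / 3 = 6.75/3 = 2.25
  Sample standard deviations s_i = √(s[i,i]):
  s(A) = √(3.6667) = 1.9149
  s(B) = √(2.25) = 1.5

Step 3 — r_{ij} = s_{ij} / (s_i · s_j):
  r[A,A] = 1 (diagonal).
  r[A,B] = -1.5 / (1.9149 · 1.5) = -1.5 / 2.8723 = -0.5222
  r[B,B] = 1 (diagonal).

R is symmetric with unit diagonal. Assembling:

R = [[1, -0.5222],
 [-0.5222, 1]]


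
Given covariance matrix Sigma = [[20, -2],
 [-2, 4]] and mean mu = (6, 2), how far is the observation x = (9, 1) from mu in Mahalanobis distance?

Step 1 — centre the observation: (x - mu) = (3, -1).

Step 2 — invert Sigma. det(Sigma) = 20·4 - (-2)² = 76.
  Sigma^{-1} = (1/det) · [[d, -b], [-b, a]] = [[0.0526, 0.0263],
 [0.0263, 0.2632]].

Step 3 — form the quadratic (x - mu)^T · Sigma^{-1} · (x - mu):
  Sigma^{-1} · (x - mu) = (0.1316, -0.1842).
  (x - mu)^T · [Sigma^{-1} · (x - mu)] = (3)·(0.1316) + (-1)·(-0.1842) = 0.5789.

Step 4 — take square root: d = √(0.5789) ≈ 0.7609.

d(x, mu) = √(0.5789) ≈ 0.7609


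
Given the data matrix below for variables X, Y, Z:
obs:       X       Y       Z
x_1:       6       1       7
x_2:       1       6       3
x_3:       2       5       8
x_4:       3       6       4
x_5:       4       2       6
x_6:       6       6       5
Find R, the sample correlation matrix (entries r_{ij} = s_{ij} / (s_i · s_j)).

Step 1 — column means:
  mean(X) = (6 + 1 + 2 + 3 + 4 + 6) / 6 = 22/6 = 3.6667
  mean(Y) = (1 + 6 + 5 + 6 + 2 + 6) / 6 = 26/6 = 4.3333
  mean(Z) = (7 + 3 + 8 + 4 + 6 + 5) / 6 = 33/6 = 5.5

Step 2 — sample variances and covariances s[i,j] = (1/(n-1)) · Σ_k (x_{k,i} - mean_i) · (x_{k,j} - mean_j), with n-1 = 5:
  s[X,X] = ((2.3333)·(2.3333) + (-2.6667)·(-2.6667) + (-1.6667)·(-1.6667) + (-0.6667)·(-0.6667) + (0.3333)·(0.3333) + (2.3333)·(2.3333)) / 5 = 21.3333/5 = 4.2667
  s[X,Y] = ((2.3333)·(-3.3333) + (-2.6667)·(1.6667) + (-1.6667)·(0.6667) + (-0.6667)·(1.6667) + (0.3333)·(-2.3333) + (2.3333)·(1.6667)) / 5 = -11.3333/5 = -2.2667
  s[X,Z] = ((2.3333)·(1.5) + (-2.6667)·(-2.5) + (-1.6667)·(2.5) + (-0.6667)·(-1.5) + (0.3333)·(0.5) + (2.3333)·(-0.5)) / 5 = 6/5 = 1.2
  s[Y,Y] = ((-3.3333)·(-3.3333) + (1.6667)·(1.6667) + (0.6667)·(0.6667) + (1.6667)·(1.6667) + (-2.3333)·(-2.3333) + (1.6667)·(1.6667)) / 5 = 25.3333/5 = 5.0667
  s[Y,Z] = ((-3.3333)·(1.5) + (1.6667)·(-2.5) + (0.6667)·(2.5) + (1.6667)·(-1.5) + (-2.3333)·(0.5) + (1.6667)·(-0.5)) / 5 = -12/5 = -2.4
  s[Z,Z] = ((1.5)·(1.5) + (-2.5)·(-2.5) + (2.5)·(2.5) + (-1.5)·(-1.5) + (0.5)·(0.5) + (-0.5)·(-0.5)) / 5 = 17.5/5 = 3.5
  Sample standard deviations s_i = √(s[i,i]):
  s(X) = √(4.2667) = 2.0656
  s(Y) = √(5.0667) = 2.2509
  s(Z) = √(3.5) = 1.8708

Step 3 — r_{ij} = s_{ij} / (s_i · s_j):
  r[X,X] = 1 (diagonal).
  r[X,Y] = -2.2667 / (2.0656 · 2.2509) = -2.2667 / 4.6495 = -0.4875
  r[X,Z] = 1.2 / (2.0656 · 1.8708) = 1.2 / 3.8644 = 0.3105
  r[Y,Y] = 1 (diagonal).
  r[Y,Z] = -2.4 / (2.2509 · 1.8708) = -2.4 / 4.2111 = -0.5699
  r[Z,Z] = 1 (diagonal).

R is symmetric with unit diagonal. Assembling:

R = [[1, -0.4875, 0.3105],
 [-0.4875, 1, -0.5699],
 [0.3105, -0.5699, 1]]


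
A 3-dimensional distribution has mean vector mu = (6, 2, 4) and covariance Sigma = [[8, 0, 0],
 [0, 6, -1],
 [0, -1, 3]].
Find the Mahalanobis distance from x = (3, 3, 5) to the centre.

Step 1 — centre the observation: (x - mu) = (-3, 1, 1).

Step 2 — invert Sigma (cofactor / det for 3×3, or solve directly):
  Sigma^{-1} = [[0.125, 0, 0],
 [0, 0.1765, 0.0588],
 [0, 0.0588, 0.3529]].

Step 3 — form the quadratic (x - mu)^T · Sigma^{-1} · (x - mu):
  Sigma^{-1} · (x - mu) = (-0.375, 0.2353, 0.4118).
  (x - mu)^T · [Sigma^{-1} · (x - mu)] = (-3)·(-0.375) + (1)·(0.2353) + (1)·(0.4118) = 1.7721.

Step 4 — take square root: d = √(1.7721) ≈ 1.3312.

d(x, mu) = √(1.7721) ≈ 1.3312


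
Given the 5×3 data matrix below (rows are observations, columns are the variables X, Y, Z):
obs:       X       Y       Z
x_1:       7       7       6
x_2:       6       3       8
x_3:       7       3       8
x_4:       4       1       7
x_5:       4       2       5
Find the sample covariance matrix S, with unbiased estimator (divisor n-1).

Step 1 — column means:
  mean(X) = (7 + 6 + 7 + 4 + 4) / 5 = 28/5 = 5.6
  mean(Y) = (7 + 3 + 3 + 1 + 2) / 5 = 16/5 = 3.2
  mean(Z) = (6 + 8 + 8 + 7 + 5) / 5 = 34/5 = 6.8

Step 2 — sample covariance S[i,j] = (1/(n-1)) · Σ_k (x_{k,i} - mean_i) · (x_{k,j} - mean_j), with n-1 = 4.
  S[X,X] = ((1.4)·(1.4) + (0.4)·(0.4) + (1.4)·(1.4) + (-1.6)·(-1.6) + (-1.6)·(-1.6)) / 4 = 9.2/4 = 2.3
  S[X,Y] = ((1.4)·(3.8) + (0.4)·(-0.2) + (1.4)·(-0.2) + (-1.6)·(-2.2) + (-1.6)·(-1.2)) / 4 = 10.4/4 = 2.6
  S[X,Z] = ((1.4)·(-0.8) + (0.4)·(1.2) + (1.4)·(1.2) + (-1.6)·(0.2) + (-1.6)·(-1.8)) / 4 = 3.6/4 = 0.9
  S[Y,Y] = ((3.8)·(3.8) + (-0.2)·(-0.2) + (-0.2)·(-0.2) + (-2.2)·(-2.2) + (-1.2)·(-1.2)) / 4 = 20.8/4 = 5.2
  S[Y,Z] = ((3.8)·(-0.8) + (-0.2)·(1.2) + (-0.2)·(1.2) + (-2.2)·(0.2) + (-1.2)·(-1.8)) / 4 = -1.8/4 = -0.45
  S[Z,Z] = ((-0.8)·(-0.8) + (1.2)·(1.2) + (1.2)·(1.2) + (0.2)·(0.2) + (-1.8)·(-1.8)) / 4 = 6.8/4 = 1.7

S is symmetric (S[j,i] = S[i,j]). Assembling:

S = [[2.3, 2.6, 0.9],
 [2.6, 5.2, -0.45],
 [0.9, -0.45, 1.7]]


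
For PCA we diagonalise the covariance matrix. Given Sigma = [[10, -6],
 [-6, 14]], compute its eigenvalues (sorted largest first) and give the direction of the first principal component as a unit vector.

Step 1 — characteristic polynomial of 2×2 Sigma:
  det(Sigma - λI) = λ² - trace · λ + det = 0.
  trace = 10 + 14 = 24, det = 10·14 - (-6)² = 104.
Step 2 — discriminant:
  Δ = trace² - 4·det = 576 - 416 = 160.
Step 3 — eigenvalues:
  λ = (trace ± √Δ)/2 = (24 ± 12.6491)/2,
  λ_1 = 18.3246,  λ_2 = 5.6754.

Step 4 — unit eigenvector for λ_1: solve (Sigma - λ_1 I)v = 0. First row:
  (10 - 18.3246)·v_x + (-6)·v_y = 0, i.e. (-8.3246)·v_x + (-6)·v_y = 0,
  so v ∝ (b, λ_1 - a) = (-6, 8.3246); multiply by -1 so the first entry is positive: u = (6, -8.3246).
  ||u|| = √((6)² + (-8.3246)²) = √(105.2982) ≈ 10.2615,
  v_1 = u/||u|| ≈ (0.5847, -0.8112) (||v_1|| = 1).

λ_1 = 18.3246,  λ_2 = 5.6754;  v_1 ≈ (0.5847, -0.8112)


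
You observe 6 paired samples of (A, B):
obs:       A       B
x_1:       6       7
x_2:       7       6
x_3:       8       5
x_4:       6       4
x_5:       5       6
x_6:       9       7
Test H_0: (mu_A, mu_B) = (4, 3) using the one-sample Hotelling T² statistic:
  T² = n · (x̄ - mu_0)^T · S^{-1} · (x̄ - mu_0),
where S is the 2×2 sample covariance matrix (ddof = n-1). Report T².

Step 1 — sample mean vector:
  mean(A) = (6 + 7 + 8 + 6 + 5 + 9) / 6 = 41/6 = 6.8333
  mean(B) = (7 + 6 + 5 + 4 + 6 + 7) / 6 = 35/6 = 5.8333
  x̄ = (6.8333, 5.8333),  deviation x̄ - mu_0 = (6.8333, 5.8333) - (4, 3) = (2.8333, 2.8333).

Step 2 — sample covariance matrix, S[i,j] = (1/(n-1)) · Σ_k (x_{k,i} - mean_i) · (x_{k,j} - mean_j), divisor n-1 = 5:
  S[A,A] = ((-0.8333)·(-0.8333) + (0.1667)·(0.1667) + (1.1667)·(1.1667) + (-0.8333)·(-0.8333) + (-1.8333)·(-1.8333) + (2.1667)·(2.1667)) / 5 = 10.8333/5 = 2.1667
  S[A,B] = ((-0.8333)·(1.1667) + (0.1667)·(0.1667) + (1.1667)·(-0.8333) + (-0.8333)·(-1.8333) + (-1.8333)·(0.1667) + (2.1667)·(1.1667)) / 5 = 1.8333/5 = 0.3667
  S[B,B] = ((1.1667)·(1.1667) + (0.1667)·(0.1667) + (-0.8333)·(-0.8333) + (-1.8333)·(-1.8333) + (0.1667)·(0.1667) + (1.1667)·(1.1667)) / 5 = 6.8333/5 = 1.3667
  S = [[2.1667, 0.3667],
 [0.3667, 1.3667]].

Step 3 — invert S. det(S) = 2.1667·1.3667 - (0.3667)² = 2.8267.
  S^{-1} = (1/det) · [[d, -b], [-b, a]] = [[0.4835, -0.1297],
 [-0.1297, 0.7665]].

Step 4 — quadratic form (x̄ - mu_0)^T · S^{-1} · (x̄ - mu_0):
  S^{-1} · (x̄ - mu_0) = (1.0024, 1.8042),
  (x̄ - mu_0)^T · [...] = (2.8333)·(1.0024) + (2.8333)·(1.8042) = 7.952.

Step 5 — scale by n: T² = 6 · 7.952 = 47.7123.

T² ≈ 47.7123


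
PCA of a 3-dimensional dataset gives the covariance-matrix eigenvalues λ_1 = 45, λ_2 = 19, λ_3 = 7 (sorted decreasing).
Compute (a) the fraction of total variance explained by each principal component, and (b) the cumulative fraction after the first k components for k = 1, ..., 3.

Step 1 — total variance = trace(Sigma) = Σ λ_i = 45 + 19 + 7 = 71.

Step 2 — fraction explained by component i = λ_i / Σ λ:
  PC1: 45/71 = 0.6338
  PC2: 19/71 = 0.2676
  PC3: 7/71 = 0.0986

Step 3 — cumulative fraction after k components = (λ_1 + ... + λ_k) / Σ λ:
  k = 1: 45/71 = 0.6338
  k = 2: (45 + 19)/71 = 64/71 = 0.9014
  k = 3: (45 + 19 + 7)/71 = 71/71 = 1

Summary (fraction, with percent):

explained: PC1 0.6338 (63.38%), PC2 0.2676 (26.76%), PC3 0.0986 (9.86%);  cumulative: 0.6338, 0.9014, 1


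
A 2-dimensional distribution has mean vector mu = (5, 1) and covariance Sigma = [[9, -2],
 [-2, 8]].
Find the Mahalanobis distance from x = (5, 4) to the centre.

Step 1 — centre the observation: (x - mu) = (0, 3).

Step 2 — invert Sigma. det(Sigma) = 9·8 - (-2)² = 68.
  Sigma^{-1} = (1/det) · [[d, -b], [-b, a]] = [[0.1176, 0.0294],
 [0.0294, 0.1324]].

Step 3 — form the quadratic (x - mu)^T · Sigma^{-1} · (x - mu):
  Sigma^{-1} · (x - mu) = (0.0882, 0.3971).
  (x - mu)^T · [Sigma^{-1} · (x - mu)] = (0)·(0.0882) + (3)·(0.3971) = 1.1912.

Step 4 — take square root: d = √(1.1912) ≈ 1.0914.

d(x, mu) = √(1.1912) ≈ 1.0914


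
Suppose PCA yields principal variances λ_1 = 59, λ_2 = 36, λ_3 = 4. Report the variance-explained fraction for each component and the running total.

Step 1 — total variance = trace(Sigma) = Σ λ_i = 59 + 36 + 4 = 99.

Step 2 — fraction explained by component i = λ_i / Σ λ:
  PC1: 59/99 = 0.596
  PC2: 36/99 = 0.3636
  PC3: 4/99 = 0.0404

Step 3 — cumulative fraction after k components = (λ_1 + ... + λ_k) / Σ λ:
  k = 1: 59/99 = 0.596
  k = 2: (59 + 36)/99 = 95/99 = 0.9596
  k = 3: (59 + 36 + 4)/99 = 99/99 = 1

Summary (fraction, with percent):

explained: PC1 0.596 (59.6%), PC2 0.3636 (36.36%), PC3 0.0404 (4.04%);  cumulative: 0.596, 0.9596, 1


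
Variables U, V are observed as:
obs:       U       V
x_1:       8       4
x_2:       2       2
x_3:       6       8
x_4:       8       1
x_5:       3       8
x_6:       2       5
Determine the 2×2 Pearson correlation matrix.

Step 1 — column means:
  mean(U) = (8 + 2 + 6 + 8 + 3 + 2) / 6 = 29/6 = 4.8333
  mean(V) = (4 + 2 + 8 + 1 + 8 + 5) / 6 = 28/6 = 4.6667

Step 2 — sample variances and covariances s[i,j] = (1/(n-1)) · Σ_k (x_{k,i} - mean_i) · (x_{k,j} - mean_j), with n-1 = 5:
  s[U,U] = ((3.1667)·(3.1667) + (-2.8333)·(-2.8333) + (1.1667)·(1.1667) + (3.1667)·(3.1667) + (-1.8333)·(-1.8333) + (-2.8333)·(-2.8333)) / 5 = 40.8333/5 = 8.1667
  s[U,V] = ((3.1667)·(-0.6667) + (-2.8333)·(-2.6667) + (1.1667)·(3.3333) + (3.1667)·(-3.6667) + (-1.8333)·(3.3333) + (-2.8333)·(0.3333)) / 5 = -9.3333/5 = -1.8667
  s[V,V] = ((-0.6667)·(-0.6667) + (-2.6667)·(-2.6667) + (3.3333)·(3.3333) + (-3.6667)·(-3.6667) + (3.3333)·(3.3333) + (0.3333)·(0.3333)) / 5 = 43.3333/5 = 8.6667
  Sample standard deviations s_i = √(s[i,i]):
  s(U) = √(8.1667) = 2.8577
  s(V) = √(8.6667) = 2.9439

Step 3 — r_{ij} = s_{ij} / (s_i · s_j):
  r[U,U] = 1 (diagonal).
  r[U,V] = -1.8667 / (2.8577 · 2.9439) = -1.8667 / 8.413 = -0.2219
  r[V,V] = 1 (diagonal).

R is symmetric with unit diagonal. Assembling:

R = [[1, -0.2219],
 [-0.2219, 1]]


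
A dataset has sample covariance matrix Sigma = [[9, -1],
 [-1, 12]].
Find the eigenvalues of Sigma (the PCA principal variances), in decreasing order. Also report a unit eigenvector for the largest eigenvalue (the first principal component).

Step 1 — characteristic polynomial of 2×2 Sigma:
  det(Sigma - λI) = λ² - trace · λ + det = 0.
  trace = 9 + 12 = 21, det = 9·12 - (-1)² = 107.
Step 2 — discriminant:
  Δ = trace² - 4·det = 441 - 428 = 13.
Step 3 — eigenvalues:
  λ = (trace ± √Δ)/2 = (21 ± 3.6056)/2,
  λ_1 = 12.3028,  λ_2 = 8.6972.

Step 4 — unit eigenvector for λ_1: solve (Sigma - λ_1 I)v = 0. First row:
  (9 - 12.3028)·v_x + (-1)·v_y = 0, i.e. (-3.3028)·v_x + (-1)·v_y = 0,
  so v ∝ (b, λ_1 - a) = (-1, 3.3028); multiply by -1 so the first entry is positive: u = (1, -3.3028).
  ||u|| = √((1)² + (-3.3028)²) = √(11.9083) ≈ 3.4508,
  v_1 = u/||u|| ≈ (0.2898, -0.9571) (||v_1|| = 1).

λ_1 = 12.3028,  λ_2 = 8.6972;  v_1 ≈ (0.2898, -0.9571)


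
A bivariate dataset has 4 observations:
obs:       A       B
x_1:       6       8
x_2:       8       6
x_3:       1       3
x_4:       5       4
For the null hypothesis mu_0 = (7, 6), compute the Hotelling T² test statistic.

Step 1 — sample mean vector:
  mean(A) = (6 + 8 + 1 + 5) / 4 = 20/4 = 5
  mean(B) = (8 + 6 + 3 + 4) / 4 = 21/4 = 5.25
  x̄ = (5, 5.25),  deviation x̄ - mu_0 = (5, 5.25) - (7, 6) = (-2, -0.75).

Step 2 — sample covariance matrix, S[i,j] = (1/(n-1)) · Σ_k (x_{k,i} - mean_i) · (x_{k,j} - mean_j), divisor n-1 = 3:
  S[A,A] = ((1)·(1) + (3)·(3) + (-4)·(-4) + (0)·(0)) / 3 = 26/3 = 8.6667
  S[A,B] = ((1)·(2.75) + (3)·(0.75) + (-4)·(-2.25) + (0)·(-1.25)) / 3 = 14/3 = 4.6667
  S[B,B] = ((2.75)·(2.75) + (0.75)·(0.75) + (-2.25)·(-2.25) + (-1.25)·(-1.25)) / 3 = 14.75/3 = 4.9167
  S = [[8.6667, 4.6667],
 [4.6667, 4.9167]].

Step 3 — invert S. det(S) = 8.6667·4.9167 - (4.6667)² = 20.8333.
  S^{-1} = (1/det) · [[d, -b], [-b, a]] = [[0.236, -0.224],
 [-0.224, 0.416]].

Step 4 — quadratic form (x̄ - mu_0)^T · S^{-1} · (x̄ - mu_0):
  S^{-1} · (x̄ - mu_0) = (-0.304, 0.136),
  (x̄ - mu_0)^T · [...] = (-2)·(-0.304) + (-0.75)·(0.136) = 0.506.

Step 5 — scale by n: T² = 4 · 0.506 = 2.024.

T² ≈ 2.024


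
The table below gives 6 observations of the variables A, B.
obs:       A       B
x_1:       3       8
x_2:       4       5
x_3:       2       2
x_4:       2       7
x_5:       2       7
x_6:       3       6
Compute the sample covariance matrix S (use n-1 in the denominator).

Step 1 — column means:
  mean(A) = (3 + 4 + 2 + 2 + 2 + 3) / 6 = 16/6 = 2.6667
  mean(B) = (8 + 5 + 2 + 7 + 7 + 6) / 6 = 35/6 = 5.8333

Step 2 — sample covariance S[i,j] = (1/(n-1)) · Σ_k (x_{k,i} - mean_i) · (x_{k,j} - mean_j), with n-1 = 5.
  S[A,A] = ((0.3333)·(0.3333) + (1.3333)·(1.3333) + (-0.6667)·(-0.6667) + (-0.6667)·(-0.6667) + (-0.6667)·(-0.6667) + (0.3333)·(0.3333)) / 5 = 3.3333/5 = 0.6667
  S[A,B] = ((0.3333)·(2.1667) + (1.3333)·(-0.8333) + (-0.6667)·(-3.8333) + (-0.6667)·(1.1667) + (-0.6667)·(1.1667) + (0.3333)·(0.1667)) / 5 = 0.6667/5 = 0.1333
  S[B,B] = ((2.1667)·(2.1667) + (-0.8333)·(-0.8333) + (-3.8333)·(-3.8333) + (1.1667)·(1.1667) + (1.1667)·(1.1667) + (0.1667)·(0.1667)) / 5 = 22.8333/5 = 4.5667

S is symmetric (S[j,i] = S[i,j]). Assembling:

S = [[0.6667, 0.1333],
 [0.1333, 4.5667]]


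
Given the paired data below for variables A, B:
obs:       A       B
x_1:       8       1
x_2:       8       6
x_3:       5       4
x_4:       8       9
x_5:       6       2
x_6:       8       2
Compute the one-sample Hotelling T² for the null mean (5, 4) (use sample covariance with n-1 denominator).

Step 1 — sample mean vector:
  mean(A) = (8 + 8 + 5 + 8 + 6 + 8) / 6 = 43/6 = 7.1667
  mean(B) = (1 + 6 + 4 + 9 + 2 + 2) / 6 = 24/6 = 4
  x̄ = (7.1667, 4),  deviation x̄ - mu_0 = (7.1667, 4) - (5, 4) = (2.1667, 0).

Step 2 — sample covariance matrix, S[i,j] = (1/(n-1)) · Σ_k (x_{k,i} - mean_i) · (x_{k,j} - mean_j), divisor n-1 = 5:
  S[A,A] = ((0.8333)·(0.8333) + (0.8333)·(0.8333) + (-2.1667)·(-2.1667) + (0.8333)·(0.8333) + (-1.1667)·(-1.1667) + (0.8333)·(0.8333)) / 5 = 8.8333/5 = 1.7667
  S[A,B] = ((0.8333)·(-3) + (0.8333)·(2) + (-2.1667)·(0) + (0.8333)·(5) + (-1.1667)·(-2) + (0.8333)·(-2)) / 5 = 4/5 = 0.8
  S[B,B] = ((-3)·(-3) + (2)·(2) + (0)·(0) + (5)·(5) + (-2)·(-2) + (-2)·(-2)) / 5 = 46/5 = 9.2
  S = [[1.7667, 0.8],
 [0.8, 9.2]].

Step 3 — invert S. det(S) = 1.7667·9.2 - (0.8)² = 15.6133.
  S^{-1} = (1/det) · [[d, -b], [-b, a]] = [[0.5892, -0.0512],
 [-0.0512, 0.1132]].

Step 4 — quadratic form (x̄ - mu_0)^T · S^{-1} · (x̄ - mu_0):
  S^{-1} · (x̄ - mu_0) = (1.2767, -0.111),
  (x̄ - mu_0)^T · [...] = (2.1667)·(1.2767) + (0)·(-0.111) = 2.7662.

Step 5 — scale by n: T² = 6 · 2.7662 = 16.5969.

T² ≈ 16.5969


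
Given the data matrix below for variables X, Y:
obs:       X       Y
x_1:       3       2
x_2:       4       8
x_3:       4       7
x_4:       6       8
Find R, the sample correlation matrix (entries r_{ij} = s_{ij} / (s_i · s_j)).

Step 1 — column means:
  mean(X) = (3 + 4 + 4 + 6) / 4 = 17/4 = 4.25
  mean(Y) = (2 + 8 + 7 + 8) / 4 = 25/4 = 6.25

Step 2 — sample variances and covariances s[i,j] = (1/(n-1)) · Σ_k (x_{k,i} - mean_i) · (x_{k,j} - mean_j), with n-1 = 3:
  s[X,X] = ((-1.25)·(-1.25) + (-0.25)·(-0.25) + (-0.25)·(-0.25) + (1.75)·(1.75)) / 3 = 4.75/3 = 1.5833
  s[X,Y] = ((-1.25)·(-4.25) + (-0.25)·(1.75) + (-0.25)·(0.75) + (1.75)·(1.75)) / 3 = 7.75/3 = 2.5833
  s[Y,Y] = ((-4.25)·(-4.25) + (1.75)·(1.75) + (0.75)·(0.75) + (1.75)·(1.75)) / 3 = 24.75/3 = 8.25
  Sample standard deviations s_i = √(s[i,i]):
  s(X) = √(1.5833) = 1.2583
  s(Y) = √(8.25) = 2.8723

Step 3 — r_{ij} = s_{ij} / (s_i · s_j):
  r[X,X] = 1 (diagonal).
  r[X,Y] = 2.5833 / (1.2583 · 2.8723) = 2.5833 / 3.6142 = 0.7148
  r[Y,Y] = 1 (diagonal).

R is symmetric with unit diagonal. Assembling:

R = [[1, 0.7148],
 [0.7148, 1]]


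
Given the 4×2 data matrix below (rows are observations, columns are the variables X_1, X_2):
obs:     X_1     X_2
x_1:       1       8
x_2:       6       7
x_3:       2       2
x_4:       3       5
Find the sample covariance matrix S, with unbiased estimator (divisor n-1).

Step 1 — column means:
  mean(X_1) = (1 + 6 + 2 + 3) / 4 = 12/4 = 3
  mean(X_2) = (8 + 7 + 2 + 5) / 4 = 22/4 = 5.5

Step 2 — sample covariance S[i,j] = (1/(n-1)) · Σ_k (x_{k,i} - mean_i) · (x_{k,j} - mean_j), with n-1 = 3.
  S[X_1,X_1] = ((-2)·(-2) + (3)·(3) + (-1)·(-1) + (0)·(0)) / 3 = 14/3 = 4.6667
  S[X_1,X_2] = ((-2)·(2.5) + (3)·(1.5) + (-1)·(-3.5) + (0)·(-0.5)) / 3 = 3/3 = 1
  S[X_2,X_2] = ((2.5)·(2.5) + (1.5)·(1.5) + (-3.5)·(-3.5) + (-0.5)·(-0.5)) / 3 = 21/3 = 7

S is symmetric (S[j,i] = S[i,j]). Assembling:

S = [[4.6667, 1],
 [1, 7]]


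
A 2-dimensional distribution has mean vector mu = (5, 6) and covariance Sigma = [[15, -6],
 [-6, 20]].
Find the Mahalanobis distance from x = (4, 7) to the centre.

Step 1 — centre the observation: (x - mu) = (-1, 1).

Step 2 — invert Sigma. det(Sigma) = 15·20 - (-6)² = 264.
  Sigma^{-1} = (1/det) · [[d, -b], [-b, a]] = [[0.0758, 0.0227],
 [0.0227, 0.0568]].

Step 3 — form the quadratic (x - mu)^T · Sigma^{-1} · (x - mu):
  Sigma^{-1} · (x - mu) = (-0.053, 0.0341).
  (x - mu)^T · [Sigma^{-1} · (x - mu)] = (-1)·(-0.053) + (1)·(0.0341) = 0.0871.

Step 4 — take square root: d = √(0.0871) ≈ 0.2952.

d(x, mu) = √(0.0871) ≈ 0.2952


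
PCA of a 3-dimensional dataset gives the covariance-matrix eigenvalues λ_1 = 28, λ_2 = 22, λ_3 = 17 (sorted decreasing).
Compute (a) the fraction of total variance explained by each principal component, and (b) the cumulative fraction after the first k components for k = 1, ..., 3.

Step 1 — total variance = trace(Sigma) = Σ λ_i = 28 + 22 + 17 = 67.

Step 2 — fraction explained by component i = λ_i / Σ λ:
  PC1: 28/67 = 0.4179
  PC2: 22/67 = 0.3284
  PC3: 17/67 = 0.2537

Step 3 — cumulative fraction after k components = (λ_1 + ... + λ_k) / Σ λ:
  k = 1: 28/67 = 0.4179
  k = 2: (28 + 22)/67 = 50/67 = 0.7463
  k = 3: (28 + 22 + 17)/67 = 67/67 = 1

Summary (fraction, with percent):

explained: PC1 0.4179 (41.79%), PC2 0.3284 (32.84%), PC3 0.2537 (25.37%);  cumulative: 0.4179, 0.7463, 1


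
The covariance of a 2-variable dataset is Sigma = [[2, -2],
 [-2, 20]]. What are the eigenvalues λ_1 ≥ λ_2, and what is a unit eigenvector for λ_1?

Step 1 — characteristic polynomial of 2×2 Sigma:
  det(Sigma - λI) = λ² - trace · λ + det = 0.
  trace = 2 + 20 = 22, det = 2·20 - (-2)² = 36.
Step 2 — discriminant:
  Δ = trace² - 4·det = 484 - 144 = 340.
Step 3 — eigenvalues:
  λ = (trace ± √Δ)/2 = (22 ± 18.4391)/2,
  λ_1 = 20.2195,  λ_2 = 1.7805.

Step 4 — unit eigenvector for λ_1: solve (Sigma - λ_1 I)v = 0. First row:
  (2 - 20.2195)·v_x + (-2)·v_y = 0, i.e. (-18.2195)·v_x + (-2)·v_y = 0,
  so v ∝ (b, λ_1 - a) = (-2, 18.2195); multiply by -1 so the first entry is positive: u = (2, -18.2195).
  ||u|| = √((2)² + (-18.2195)²) = √(335.9518) ≈ 18.329,
  v_1 = u/||u|| ≈ (0.1091, -0.994) (||v_1|| = 1).

λ_1 = 20.2195,  λ_2 = 1.7805;  v_1 ≈ (0.1091, -0.994)


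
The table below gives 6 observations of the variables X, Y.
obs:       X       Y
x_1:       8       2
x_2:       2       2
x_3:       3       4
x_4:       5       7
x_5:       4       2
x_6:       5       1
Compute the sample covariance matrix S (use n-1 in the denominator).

Step 1 — column means:
  mean(X) = (8 + 2 + 3 + 5 + 4 + 5) / 6 = 27/6 = 4.5
  mean(Y) = (2 + 2 + 4 + 7 + 2 + 1) / 6 = 18/6 = 3

Step 2 — sample covariance S[i,j] = (1/(n-1)) · Σ_k (x_{k,i} - mean_i) · (x_{k,j} - mean_j), with n-1 = 5.
  S[X,X] = ((3.5)·(3.5) + (-2.5)·(-2.5) + (-1.5)·(-1.5) + (0.5)·(0.5) + (-0.5)·(-0.5) + (0.5)·(0.5)) / 5 = 21.5/5 = 4.3
  S[X,Y] = ((3.5)·(-1) + (-2.5)·(-1) + (-1.5)·(1) + (0.5)·(4) + (-0.5)·(-1) + (0.5)·(-2)) / 5 = -1/5 = -0.2
  S[Y,Y] = ((-1)·(-1) + (-1)·(-1) + (1)·(1) + (4)·(4) + (-1)·(-1) + (-2)·(-2)) / 5 = 24/5 = 4.8

S is symmetric (S[j,i] = S[i,j]). Assembling:

S = [[4.3, -0.2],
 [-0.2, 4.8]]


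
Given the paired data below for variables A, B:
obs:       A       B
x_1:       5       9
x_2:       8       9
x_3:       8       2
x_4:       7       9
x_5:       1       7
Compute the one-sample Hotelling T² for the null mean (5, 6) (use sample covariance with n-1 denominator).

Step 1 — sample mean vector:
  mean(A) = (5 + 8 + 8 + 7 + 1) / 5 = 29/5 = 5.8
  mean(B) = (9 + 9 + 2 + 9 + 7) / 5 = 36/5 = 7.2
  x̄ = (5.8, 7.2),  deviation x̄ - mu_0 = (5.8, 7.2) - (5, 6) = (0.8, 1.2).

Step 2 — sample covariance matrix, S[i,j] = (1/(n-1)) · Σ_k (x_{k,i} - mean_i) · (x_{k,j} - mean_j), divisor n-1 = 4:
  S[A,A] = ((-0.8)·(-0.8) + (2.2)·(2.2) + (2.2)·(2.2) + (1.2)·(1.2) + (-4.8)·(-4.8)) / 4 = 34.8/4 = 8.7
  S[A,B] = ((-0.8)·(1.8) + (2.2)·(1.8) + (2.2)·(-5.2) + (1.2)·(1.8) + (-4.8)·(-0.2)) / 4 = -5.8/4 = -1.45
  S[B,B] = ((1.8)·(1.8) + (1.8)·(1.8) + (-5.2)·(-5.2) + (1.8)·(1.8) + (-0.2)·(-0.2)) / 4 = 36.8/4 = 9.2
  S = [[8.7, -1.45],
 [-1.45, 9.2]].

Step 3 — invert S. det(S) = 8.7·9.2 - (-1.45)² = 77.9375.
  S^{-1} = (1/det) · [[d, -b], [-b, a]] = [[0.118, 0.0186],
 [0.0186, 0.1116]].

Step 4 — quadratic form (x̄ - mu_0)^T · S^{-1} · (x̄ - mu_0):
  S^{-1} · (x̄ - mu_0) = (0.1168, 0.1488),
  (x̄ - mu_0)^T · [...] = (0.8)·(0.1168) + (1.2)·(0.1488) = 0.272.

Step 5 — scale by n: T² = 5 · 0.272 = 1.3601.

T² ≈ 1.3601


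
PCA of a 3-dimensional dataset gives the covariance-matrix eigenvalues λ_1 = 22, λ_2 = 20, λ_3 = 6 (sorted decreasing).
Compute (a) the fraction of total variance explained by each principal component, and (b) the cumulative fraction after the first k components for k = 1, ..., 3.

Step 1 — total variance = trace(Sigma) = Σ λ_i = 22 + 20 + 6 = 48.

Step 2 — fraction explained by component i = λ_i / Σ λ:
  PC1: 22/48 = 0.4583
  PC2: 20/48 = 0.4167
  PC3: 6/48 = 0.125

Step 3 — cumulative fraction after k components = (λ_1 + ... + λ_k) / Σ λ:
  k = 1: 22/48 = 0.4583
  k = 2: (22 + 20)/48 = 42/48 = 0.875
  k = 3: (22 + 20 + 6)/48 = 48/48 = 1

Summary (fraction, with percent):

explained: PC1 0.4583 (45.83%), PC2 0.4167 (41.67%), PC3 0.125 (12.5%);  cumulative: 0.4583, 0.875, 1


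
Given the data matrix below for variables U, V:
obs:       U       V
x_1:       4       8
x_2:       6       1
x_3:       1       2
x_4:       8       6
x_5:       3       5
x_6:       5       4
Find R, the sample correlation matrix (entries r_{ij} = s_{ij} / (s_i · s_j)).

Step 1 — column means:
  mean(U) = (4 + 6 + 1 + 8 + 3 + 5) / 6 = 27/6 = 4.5
  mean(V) = (8 + 1 + 2 + 6 + 5 + 4) / 6 = 26/6 = 4.3333

Step 2 — sample variances and covariances s[i,j] = (1/(n-1)) · Σ_k (x_{k,i} - mean_i) · (x_{k,j} - mean_j), with n-1 = 5:
  s[U,U] = ((-0.5)·(-0.5) + (1.5)·(1.5) + (-3.5)·(-3.5) + (3.5)·(3.5) + (-1.5)·(-1.5) + (0.5)·(0.5)) / 5 = 29.5/5 = 5.9
  s[U,V] = ((-0.5)·(3.6667) + (1.5)·(-3.3333) + (-3.5)·(-2.3333) + (3.5)·(1.6667) + (-1.5)·(0.6667) + (0.5)·(-0.3333)) / 5 = 6/5 = 1.2
  s[V,V] = ((3.6667)·(3.6667) + (-3.3333)·(-3.3333) + (-2.3333)·(-2.3333) + (1.6667)·(1.6667) + (0.6667)·(0.6667) + (-0.3333)·(-0.3333)) / 5 = 33.3333/5 = 6.6667
  Sample standard deviations s_i = √(s[i,i]):
  s(U) = √(5.9) = 2.429
  s(V) = √(6.6667) = 2.582

Step 3 — r_{ij} = s_{ij} / (s_i · s_j):
  r[U,U] = 1 (diagonal).
  r[U,V] = 1.2 / (2.429 · 2.582) = 1.2 / 6.2716 = 0.1913
  r[V,V] = 1 (diagonal).

R is symmetric with unit diagonal. Assembling:

R = [[1, 0.1913],
 [0.1913, 1]]


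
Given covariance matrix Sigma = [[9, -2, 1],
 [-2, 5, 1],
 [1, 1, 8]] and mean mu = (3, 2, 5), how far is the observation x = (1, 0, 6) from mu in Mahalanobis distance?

Step 1 — centre the observation: (x - mu) = (-2, -2, 1).

Step 2 — invert Sigma (cofactor / det for 3×3, or solve directly):
  Sigma^{-1} = [[0.1258, 0.0548, -0.0226],
 [0.0548, 0.229, -0.0355],
 [-0.0226, -0.0355, 0.1323]].

Step 3 — form the quadratic (x - mu)^T · Sigma^{-1} · (x - mu):
  Sigma^{-1} · (x - mu) = (-0.3839, -0.6032, 0.2484).
  (x - mu)^T · [Sigma^{-1} · (x - mu)] = (-2)·(-0.3839) + (-2)·(-0.6032) + (1)·(0.2484) = 2.2226.

Step 4 — take square root: d = √(2.2226) ≈ 1.4908.

d(x, mu) = √(2.2226) ≈ 1.4908


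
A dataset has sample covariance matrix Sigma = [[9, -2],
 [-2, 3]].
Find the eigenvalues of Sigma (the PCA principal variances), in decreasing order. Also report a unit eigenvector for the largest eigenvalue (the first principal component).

Step 1 — characteristic polynomial of 2×2 Sigma:
  det(Sigma - λI) = λ² - trace · λ + det = 0.
  trace = 9 + 3 = 12, det = 9·3 - (-2)² = 23.
Step 2 — discriminant:
  Δ = trace² - 4·det = 144 - 92 = 52.
Step 3 — eigenvalues:
  λ = (trace ± √Δ)/2 = (12 ± 7.2111)/2,
  λ_1 = 9.6056,  λ_2 = 2.3944.

Step 4 — unit eigenvector for λ_1: solve (Sigma - λ_1 I)v = 0. First row:
  (9 - 9.6056)·v_x + (-2)·v_y = 0, i.e. (-0.6056)·v_x + (-2)·v_y = 0,
  so v ∝ (b, λ_1 - a) = (-2, 0.6056); multiply by -1 so the first entry is positive: u = (2, -0.6056).
  ||u|| = √((2)² + (-0.6056)²) = √(4.3667) ≈ 2.0897,
  v_1 = u/||u|| ≈ (0.9571, -0.2898) (||v_1|| = 1).

λ_1 = 9.6056,  λ_2 = 2.3944;  v_1 ≈ (0.9571, -0.2898)


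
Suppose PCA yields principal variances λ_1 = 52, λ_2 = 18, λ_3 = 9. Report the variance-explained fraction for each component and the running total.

Step 1 — total variance = trace(Sigma) = Σ λ_i = 52 + 18 + 9 = 79.

Step 2 — fraction explained by component i = λ_i / Σ λ:
  PC1: 52/79 = 0.6582
  PC2: 18/79 = 0.2278
  PC3: 9/79 = 0.1139

Step 3 — cumulative fraction after k components = (λ_1 + ... + λ_k) / Σ λ:
  k = 1: 52/79 = 0.6582
  k = 2: (52 + 18)/79 = 70/79 = 0.8861
  k = 3: (52 + 18 + 9)/79 = 79/79 = 1

Summary (fraction, with percent):

explained: PC1 0.6582 (65.82%), PC2 0.2278 (22.78%), PC3 0.1139 (11.39%);  cumulative: 0.6582, 0.8861, 1


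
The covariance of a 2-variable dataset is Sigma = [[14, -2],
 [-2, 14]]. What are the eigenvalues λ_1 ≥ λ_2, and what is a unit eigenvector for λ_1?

Step 1 — characteristic polynomial of 2×2 Sigma:
  det(Sigma - λI) = λ² - trace · λ + det = 0.
  trace = 14 + 14 = 28, det = 14·14 - (-2)² = 192.
Step 2 — discriminant:
  Δ = trace² - 4·det = 784 - 768 = 16.
Step 3 — eigenvalues:
  λ = (trace ± √Δ)/2 = (28 ± 4)/2,
  λ_1 = 16,  λ_2 = 12.

Step 4 — unit eigenvector for λ_1: solve (Sigma - λ_1 I)v = 0. First row:
  (14 - 16)·v_x + (-2)·v_y = 0, i.e. (-2)·v_x + (-2)·v_y = 0,
  so v ∝ (b, λ_1 - a) = (-2, 2); multiply by -1 so the first entry is positive: u = (2, -2).
  ||u|| = √((2)² + (-2)²) = √(8) ≈ 2.8284,
  v_1 = u/||u|| ≈ (0.7071, -0.7071) (||v_1|| = 1).

λ_1 = 16,  λ_2 = 12;  v_1 ≈ (0.7071, -0.7071)
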